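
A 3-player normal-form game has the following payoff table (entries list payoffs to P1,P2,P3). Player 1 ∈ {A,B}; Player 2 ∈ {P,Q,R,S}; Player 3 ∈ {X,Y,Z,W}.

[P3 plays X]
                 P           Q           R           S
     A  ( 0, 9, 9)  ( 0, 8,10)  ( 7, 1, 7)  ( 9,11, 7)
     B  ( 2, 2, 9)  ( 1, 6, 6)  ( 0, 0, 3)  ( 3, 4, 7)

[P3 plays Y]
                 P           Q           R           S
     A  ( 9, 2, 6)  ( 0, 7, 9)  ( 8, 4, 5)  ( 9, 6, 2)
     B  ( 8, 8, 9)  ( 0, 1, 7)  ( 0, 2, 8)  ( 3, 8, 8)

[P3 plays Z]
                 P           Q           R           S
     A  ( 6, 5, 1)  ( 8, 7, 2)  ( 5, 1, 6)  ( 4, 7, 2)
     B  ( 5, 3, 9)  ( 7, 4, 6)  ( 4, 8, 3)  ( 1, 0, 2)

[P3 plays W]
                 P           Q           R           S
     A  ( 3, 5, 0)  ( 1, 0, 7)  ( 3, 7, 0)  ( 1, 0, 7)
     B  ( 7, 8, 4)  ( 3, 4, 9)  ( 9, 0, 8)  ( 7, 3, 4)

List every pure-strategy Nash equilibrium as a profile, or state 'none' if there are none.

PSNE = {(A,S,X)}

(A,P,X): not NE [P1→B gives 2>0; P2→S gives 11>9]
(A,P,Y): not NE [P2→Q gives 7>2; P3→X gives 9>6]
(A,P,Z): not NE [P2→S gives 7>5; P3→X gives 9>1]
(A,P,W): not NE [P1→B gives 7>3; P2→R gives 7>5; P3→X gives 9>0]
(A,Q,X): not NE [P1→B gives 1>0; P2→S gives 11>8]
(A,Q,Y): not NE [P3→X gives 10>9]
(A,Q,Z): not NE [P3→X gives 10>2]
(A,Q,W): not NE [P1→B gives 3>1; P2→R gives 7>0; P3→X gives 10>7]
(A,R,X): not NE [P2→S gives 11>1]
(A,R,Y): not NE [P2→Q gives 7>4; P3→X gives 7>5]
(A,R,Z): not NE [P2→S gives 7>1; P3→X gives 7>6]
(A,R,W): not NE [P1→B gives 9>3; P3→X gives 7>0]
(A,S,X): NE
(A,S,Y): not NE [P2→Q gives 7>6; P3→W gives 7>2]
(A,S,Z): not NE [P3→W gives 7>2]
(A,S,W): not NE [P1→B gives 7>1; P2→R gives 7>0]
(B,P,X): not NE [P2→Q gives 6>2]
(B,P,Y): not NE [P1→A gives 9>8]
(B,P,Z): not NE [P1→A gives 6>5; P2→R gives 8>3]
(B,P,W): not NE [P3→Z gives 9>4]
(B,Q,X): not NE [P3→W gives 9>6]
(B,Q,Y): not NE [P2→S gives 8>1; P3→W gives 9>7]
(B,Q,Z): not NE [P1→A gives 8>7; P2→R gives 8>4; P3→W gives 9>6]
(B,Q,W): not NE [P2→P gives 8>4]
(B,R,X): not NE [P1→A gives 7>0; P2→Q gives 6>0; P3→W gives 8>3]
(B,R,Y): not NE [P1→A gives 8>0; P2→S gives 8>2]
(B,R,Z): not NE [P1→A gives 5>4; P3→W gives 8>3]
(B,R,W): not NE [P2→P gives 8>0]
(B,S,X): not NE [P1→A gives 9>3; P2→Q gives 6>4; P3→Y gives 8>7]
(B,S,Y): not NE [P1→A gives 9>3]
(B,S,Z): not NE [P1→A gives 4>1; P2→R gives 8>0; P3→Y gives 8>2]
(B,S,W): not NE [P2→P gives 8>3; P3→Y gives 8>4]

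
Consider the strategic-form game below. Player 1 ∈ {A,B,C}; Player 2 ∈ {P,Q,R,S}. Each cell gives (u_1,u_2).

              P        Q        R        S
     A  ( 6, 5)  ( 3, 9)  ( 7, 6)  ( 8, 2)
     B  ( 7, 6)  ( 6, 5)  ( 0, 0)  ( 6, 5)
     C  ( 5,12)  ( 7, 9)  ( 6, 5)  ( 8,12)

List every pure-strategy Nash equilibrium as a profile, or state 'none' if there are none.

Nash profiles: (B,P), (C,S)

(A,P): not NE [P1→B gives 7>6; P2→Q gives 9>5]
(A,Q): not NE [P1→C gives 7>3]
(A,R): not NE [P2→Q gives 9>6]
(A,S): not NE [P2→Q gives 9>2]
(B,P): NE
(B,Q): not NE [P1→C gives 7>6; P2→P gives 6>5]
(B,R): not NE [P1→A gives 7>0; P2→P gives 6>0]
(B,S): not NE [P1→C gives 8>6; P2→P gives 6>5]
(C,P): not NE [P1→B gives 7>5]
(C,Q): not NE [P2→S gives 12>9]
(C,R): not NE [P1→A gives 7>6; P2→S gives 12>5]
(C,S): NE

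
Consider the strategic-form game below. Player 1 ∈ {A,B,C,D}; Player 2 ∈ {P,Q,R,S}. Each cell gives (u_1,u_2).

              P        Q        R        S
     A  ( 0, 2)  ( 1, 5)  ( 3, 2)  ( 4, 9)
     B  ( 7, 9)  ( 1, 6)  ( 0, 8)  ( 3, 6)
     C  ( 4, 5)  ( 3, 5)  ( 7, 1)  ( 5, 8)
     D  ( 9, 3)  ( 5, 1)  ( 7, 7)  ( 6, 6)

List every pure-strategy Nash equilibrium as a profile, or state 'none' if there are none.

(A,P): not NE [P1→D gives 9>0; P2→S gives 9>2]
(A,Q): not NE [P1→D gives 5>1; P2→S gives 9>5]
(A,R): not NE [P1→D gives 7>3; P2→S gives 9>2]
(A,S): not NE [P1→D gives 6>4]
(B,P): not NE [P1→D gives 9>7]
(B,Q): not NE [P1→D gives 5>1; P2→P gives 9>6]
(B,R): not NE [P1→D gives 7>0; P2→P gives 9>8]
(B,S): not NE [P1→D gives 6>3; P2→P gives 9>6]
(C,P): not NE [P1→D gives 9>4; P2→S gives 8>5]
(C,Q): not NE [P1→D gives 5>3; P2→S gives 8>5]
(C,R): not NE [P2→S gives 8>1]
(C,S): not NE [P1→D gives 6>5]
(D,P): not NE [P2→R gives 7>3]
(D,Q): not NE [P2→R gives 7>1]
(D,R): NE
(D,S): not NE [P2→R gives 7>6]

NE set: (D,R)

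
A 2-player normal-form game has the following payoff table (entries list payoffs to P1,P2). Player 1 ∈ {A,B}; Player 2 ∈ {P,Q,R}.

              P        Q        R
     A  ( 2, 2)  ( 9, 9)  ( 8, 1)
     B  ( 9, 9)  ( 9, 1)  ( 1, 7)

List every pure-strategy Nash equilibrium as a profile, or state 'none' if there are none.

(A,P): not NE [P1→B gives 9>2; P2→Q gives 9>2]
(A,Q): NE
(A,R): not NE [P2→Q gives 9>1]
(B,P): NE
(B,Q): not NE [P2→P gives 9>1]
(B,R): not NE [P1→A gives 8>1; P2→P gives 9>7]

PSNE = {(A,Q), (B,P)}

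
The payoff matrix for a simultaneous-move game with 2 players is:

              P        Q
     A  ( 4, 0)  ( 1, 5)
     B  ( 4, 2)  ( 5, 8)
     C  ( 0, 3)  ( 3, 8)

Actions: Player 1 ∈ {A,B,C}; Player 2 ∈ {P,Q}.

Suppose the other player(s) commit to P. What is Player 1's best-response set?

u_1(A vs P) = 4
u_1(B vs P) = 4
u_1(C vs P) = 0
max payoff 4 at {A,B}

BR_1 = {A,B}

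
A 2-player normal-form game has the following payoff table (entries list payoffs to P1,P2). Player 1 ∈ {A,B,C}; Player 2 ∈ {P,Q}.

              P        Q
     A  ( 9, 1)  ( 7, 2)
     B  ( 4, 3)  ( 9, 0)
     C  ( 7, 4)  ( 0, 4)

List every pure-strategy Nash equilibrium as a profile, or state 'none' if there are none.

(A,P): not NE [P2→Q gives 2>1]
(A,Q): not NE [P1→B gives 9>7]
(B,P): not NE [P1→A gives 9>4]
(B,Q): not NE [P2→P gives 3>0]
(C,P): not NE [P1→A gives 9>7]
(C,Q): not NE [P1→B gives 9>0]

Equilibria: none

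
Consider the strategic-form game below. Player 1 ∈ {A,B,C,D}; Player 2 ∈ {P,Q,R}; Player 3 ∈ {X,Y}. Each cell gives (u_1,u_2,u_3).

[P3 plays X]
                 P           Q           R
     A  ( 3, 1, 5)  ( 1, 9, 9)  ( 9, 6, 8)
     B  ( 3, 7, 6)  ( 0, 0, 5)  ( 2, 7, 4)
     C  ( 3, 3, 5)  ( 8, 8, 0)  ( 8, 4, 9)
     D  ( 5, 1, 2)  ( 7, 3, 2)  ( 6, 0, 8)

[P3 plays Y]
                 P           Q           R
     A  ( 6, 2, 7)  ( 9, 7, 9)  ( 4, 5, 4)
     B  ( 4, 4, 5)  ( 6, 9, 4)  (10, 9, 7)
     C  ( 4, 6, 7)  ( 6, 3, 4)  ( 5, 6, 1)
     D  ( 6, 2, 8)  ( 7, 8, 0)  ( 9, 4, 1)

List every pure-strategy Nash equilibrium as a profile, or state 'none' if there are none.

Nash profiles: (A,Q,Y), (B,R,Y)

(A,P,X): not NE [P1→D gives 5>3; P2→Q gives 9>1; P3→Y gives 7>5]
(A,P,Y): not NE [P2→Q gives 7>2]
(A,Q,X): not NE [P1→C gives 8>1]
(A,Q,Y): NE
(A,R,X): not NE [P2→Q gives 9>6]
(A,R,Y): not NE [P1→B gives 10>4; P2→Q gives 7>5; P3→X gives 8>4]
(B,P,X): not NE [P1→D gives 5>3]
(B,P,Y): not NE [P1→D gives 6>4; P2→R gives 9>4; P3→X gives 6>5]
(B,Q,X): not NE [P1→C gives 8>0; P2→R gives 7>0]
(B,Q,Y): not NE [P1→A gives 9>6; P3→X gives 5>4]
(B,R,X): not NE [P1→A gives 9>2; P3→Y gives 7>4]
(B,R,Y): NE
(C,P,X): not NE [P1→D gives 5>3; P2→Q gives 8>3; P3→Y gives 7>5]
(C,P,Y): not NE [P1→D gives 6>4]
(C,Q,X): not NE [P3→Y gives 4>0]
(C,Q,Y): not NE [P1→A gives 9>6; P2→R gives 6>3]
(C,R,X): not NE [P1→A gives 9>8; P2→Q gives 8>4]
(C,R,Y): not NE [P1→B gives 10>5; P3→X gives 9>1]
(D,P,X): not NE [P2→Q gives 3>1; P3→Y gives 8>2]
(D,P,Y): not NE [P2→Q gives 8>2]
(D,Q,X): not NE [P1→C gives 8>7]
(D,Q,Y): not NE [P1→A gives 9>7; P3→X gives 2>0]
(D,R,X): not NE [P1→A gives 9>6; P2→Q gives 3>0]
(D,R,Y): not NE [P1→B gives 10>9; P2→Q gives 8>4; P3→X gives 8>1]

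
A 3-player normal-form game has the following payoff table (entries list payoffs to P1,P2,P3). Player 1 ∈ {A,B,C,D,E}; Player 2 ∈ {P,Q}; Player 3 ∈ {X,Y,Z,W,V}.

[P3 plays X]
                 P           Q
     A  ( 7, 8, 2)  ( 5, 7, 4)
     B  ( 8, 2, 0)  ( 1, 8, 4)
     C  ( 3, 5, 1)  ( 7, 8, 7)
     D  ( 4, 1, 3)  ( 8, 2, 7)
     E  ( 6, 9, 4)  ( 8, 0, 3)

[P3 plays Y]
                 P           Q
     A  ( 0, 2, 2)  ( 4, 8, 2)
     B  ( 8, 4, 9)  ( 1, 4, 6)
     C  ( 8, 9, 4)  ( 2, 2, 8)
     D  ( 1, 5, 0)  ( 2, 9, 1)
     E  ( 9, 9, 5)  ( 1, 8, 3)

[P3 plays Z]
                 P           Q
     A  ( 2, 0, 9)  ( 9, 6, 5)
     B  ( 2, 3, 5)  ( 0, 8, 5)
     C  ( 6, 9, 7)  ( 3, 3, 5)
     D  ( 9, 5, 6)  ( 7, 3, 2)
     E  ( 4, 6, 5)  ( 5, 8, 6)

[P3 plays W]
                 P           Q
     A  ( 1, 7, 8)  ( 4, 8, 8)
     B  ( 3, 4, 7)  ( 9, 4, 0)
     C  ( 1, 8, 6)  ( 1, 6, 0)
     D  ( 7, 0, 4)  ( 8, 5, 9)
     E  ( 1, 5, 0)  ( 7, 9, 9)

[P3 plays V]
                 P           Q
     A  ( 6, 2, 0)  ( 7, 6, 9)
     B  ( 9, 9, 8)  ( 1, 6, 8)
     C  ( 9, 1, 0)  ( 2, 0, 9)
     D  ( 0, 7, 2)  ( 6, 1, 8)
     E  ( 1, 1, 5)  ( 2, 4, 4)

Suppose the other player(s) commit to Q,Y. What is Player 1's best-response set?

u_1(A vs Q,Y) = 4
u_1(B vs Q,Y) = 1
u_1(C vs Q,Y) = 2
u_1(D vs Q,Y) = 2
u_1(E vs Q,Y) = 1
max payoff 4 at {A}

argmax u_1 = {A}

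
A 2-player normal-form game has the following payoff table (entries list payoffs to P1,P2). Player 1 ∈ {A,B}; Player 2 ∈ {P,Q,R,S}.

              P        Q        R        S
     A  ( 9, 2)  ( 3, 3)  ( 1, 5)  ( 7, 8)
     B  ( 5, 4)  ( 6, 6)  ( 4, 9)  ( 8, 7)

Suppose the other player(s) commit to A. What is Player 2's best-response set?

argmax u_2 = {S}

u_2(P vs A) = 2
u_2(Q vs A) = 3
u_2(R vs A) = 5
u_2(S vs A) = 8
max payoff 8 at {S}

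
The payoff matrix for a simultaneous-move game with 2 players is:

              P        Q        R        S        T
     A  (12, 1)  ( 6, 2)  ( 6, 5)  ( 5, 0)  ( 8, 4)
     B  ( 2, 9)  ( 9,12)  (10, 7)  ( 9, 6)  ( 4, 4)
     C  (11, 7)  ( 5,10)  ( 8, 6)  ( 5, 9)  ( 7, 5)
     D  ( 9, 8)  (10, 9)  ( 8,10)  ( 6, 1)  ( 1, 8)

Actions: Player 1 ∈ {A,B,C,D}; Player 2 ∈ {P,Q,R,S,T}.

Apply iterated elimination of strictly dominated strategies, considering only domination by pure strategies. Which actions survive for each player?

Survivors P1:{B,D} P2:{Q,R}

P2 drop P (Q beats it: A:2>1 B:12>9 C:10>7 D:9>8)
P2 drop S (Q beats it: A:2>0 B:12>6 C:10>9 D:9>1)
P2 drop T (R beats it: A:5>4 B:7>4 C:6>5 D:10>8)
P1 drop A (B beats it: Q:9>6 R:10>6)
P1 drop C (B beats it: Q:9>5 R:10>8)
P1→{B,D} P2→{Q,R}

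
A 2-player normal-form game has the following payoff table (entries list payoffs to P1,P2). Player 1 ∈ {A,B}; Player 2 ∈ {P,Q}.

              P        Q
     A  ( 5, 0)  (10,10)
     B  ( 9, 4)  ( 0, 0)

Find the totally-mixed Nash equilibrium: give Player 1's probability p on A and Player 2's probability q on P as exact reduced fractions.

P1 indiff ⇒ q·5+(1-q)·10 = q·9+(1-q)·0 ⇒ q(-4) = (1-q)(-10) ⇒ q = 5/7
P2 indiff ⇒ p·0+(1-p)·4 = p·10+(1-p)·0 ⇒ p(-10) = (1-p)(-4) ⇒ p = 2/7

P1 mixes 2/7 on A; P2 mixes 5/7 on P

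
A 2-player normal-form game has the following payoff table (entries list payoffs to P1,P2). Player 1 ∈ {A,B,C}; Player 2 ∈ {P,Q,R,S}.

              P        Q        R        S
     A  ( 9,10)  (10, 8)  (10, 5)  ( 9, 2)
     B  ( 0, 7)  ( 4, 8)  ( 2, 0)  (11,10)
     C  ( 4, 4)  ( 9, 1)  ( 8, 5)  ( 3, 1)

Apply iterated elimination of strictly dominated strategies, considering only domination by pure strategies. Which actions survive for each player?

Remaining: P1:{A,B} P2:{P,Q,S}

P1 drop C (A beats it: P:9>4 Q:10>9 R:10>8 S:9>3)
P2 drop R (P beats it: A:10>5 B:7>0)
P1→{A,B} P2→{P,Q,S}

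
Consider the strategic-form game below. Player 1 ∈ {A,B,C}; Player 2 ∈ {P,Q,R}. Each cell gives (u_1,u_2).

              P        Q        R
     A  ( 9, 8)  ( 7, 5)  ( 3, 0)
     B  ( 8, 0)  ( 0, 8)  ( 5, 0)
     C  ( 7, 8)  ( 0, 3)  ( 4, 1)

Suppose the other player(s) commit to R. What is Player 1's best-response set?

u_1(A vs R) = 3
u_1(B vs R) = 5
u_1(C vs R) = 4
max payoff 5 at {B}

BR_1 = {B}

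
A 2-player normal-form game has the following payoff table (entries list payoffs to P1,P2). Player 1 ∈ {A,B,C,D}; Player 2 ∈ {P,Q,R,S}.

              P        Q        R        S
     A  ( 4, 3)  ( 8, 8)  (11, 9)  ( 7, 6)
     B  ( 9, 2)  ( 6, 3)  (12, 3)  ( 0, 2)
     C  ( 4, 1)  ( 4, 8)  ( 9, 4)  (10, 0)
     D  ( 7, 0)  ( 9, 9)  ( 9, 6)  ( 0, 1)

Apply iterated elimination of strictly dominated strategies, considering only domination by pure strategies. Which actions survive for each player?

Remaining: P1:{A,B,D} P2:{Q,R}

P2 drop P (Q beats it: A:8>3 B:3>2 C:8>1 D:9>0)
P2 drop S (Q beats it: A:8>6 B:3>2 C:8>0 D:9>1)
P1 drop C (A beats it: Q:8>4 R:11>9)
P1→{A,B,D} P2→{Q,R}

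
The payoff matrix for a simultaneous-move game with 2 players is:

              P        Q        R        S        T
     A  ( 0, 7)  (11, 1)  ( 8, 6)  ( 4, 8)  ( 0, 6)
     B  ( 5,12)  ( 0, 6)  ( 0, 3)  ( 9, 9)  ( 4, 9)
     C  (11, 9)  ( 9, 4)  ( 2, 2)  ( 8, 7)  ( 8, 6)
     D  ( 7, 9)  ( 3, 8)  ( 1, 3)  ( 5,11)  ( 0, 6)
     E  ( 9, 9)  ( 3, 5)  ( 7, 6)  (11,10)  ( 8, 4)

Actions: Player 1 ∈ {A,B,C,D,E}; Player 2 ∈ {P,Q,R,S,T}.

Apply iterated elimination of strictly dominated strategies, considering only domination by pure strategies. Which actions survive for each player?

IESDS → P1:{C,E} P2:{P,S}

P1 drop B (E beats it: P:9>5 Q:3>0 R:7>0 S:11>9 T:8>4)
P1 drop D (C beats it: P:11>7 Q:9>3 R:2>1 S:8>5 T:8>0)
P2 drop Q (P beats it: A:7>1 C:9>4 E:9>5)
P2 drop R (P beats it: A:7>6 C:9>2 E:9>6)
P1 drop A (C beats it: P:11>0 S:8>4 T:8>0)
P2 drop T (P beats it: C:9>6 E:9>4)
P1→{C,E} P2→{P,S}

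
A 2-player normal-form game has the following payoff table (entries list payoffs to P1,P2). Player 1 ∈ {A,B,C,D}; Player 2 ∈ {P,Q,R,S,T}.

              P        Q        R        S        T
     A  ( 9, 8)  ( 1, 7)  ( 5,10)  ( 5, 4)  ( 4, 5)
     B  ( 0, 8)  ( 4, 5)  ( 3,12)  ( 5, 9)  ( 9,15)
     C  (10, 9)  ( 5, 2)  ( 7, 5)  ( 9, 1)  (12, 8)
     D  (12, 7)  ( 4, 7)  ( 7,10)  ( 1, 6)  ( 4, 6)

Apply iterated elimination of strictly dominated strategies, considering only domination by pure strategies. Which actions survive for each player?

Survivors P1:{C,D} P2:{P,R}

P1 drop A (C beats it: P:10>9 Q:5>1 R:7>5 S:9>5 T:12>4)
P1 drop B (C beats it: P:10>0 Q:5>4 R:7>3 S:9>5 T:12>9)
P2 drop Q (R beats it: C:5>2 D:10>7)
P2 drop S (P beats it: C:9>1 D:7>6)
P2 drop T (P beats it: C:9>8 D:7>6)
P1→{C,D} P2→{P,R}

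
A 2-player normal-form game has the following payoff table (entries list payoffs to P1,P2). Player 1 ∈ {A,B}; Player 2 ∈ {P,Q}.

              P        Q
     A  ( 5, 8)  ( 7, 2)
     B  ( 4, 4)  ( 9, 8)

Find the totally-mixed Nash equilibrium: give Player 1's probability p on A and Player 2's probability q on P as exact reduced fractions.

P1 indiff ⇒ q·5+(1-q)·7 = q·4+(1-q)·9 ⇒ q(1) = (1-q)(2) ⇒ q = 2/3
P2 indiff ⇒ p·8+(1-p)·4 = p·2+(1-p)·8 ⇒ p(6) = (1-p)(4) ⇒ p = 2/5

P1 mixes 2/5 on A; P2 mixes 2/3 on P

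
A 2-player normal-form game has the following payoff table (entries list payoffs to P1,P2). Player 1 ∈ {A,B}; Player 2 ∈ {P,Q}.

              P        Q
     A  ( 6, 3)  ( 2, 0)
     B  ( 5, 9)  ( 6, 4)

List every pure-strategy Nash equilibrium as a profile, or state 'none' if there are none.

(A,P): NE
(A,Q): not NE [P1→B gives 6>2; P2→P gives 3>0]
(B,P): not NE [P1→A gives 6>5]
(B,Q): not NE [P2→P gives 9>4]

PSNE = {(A,P)}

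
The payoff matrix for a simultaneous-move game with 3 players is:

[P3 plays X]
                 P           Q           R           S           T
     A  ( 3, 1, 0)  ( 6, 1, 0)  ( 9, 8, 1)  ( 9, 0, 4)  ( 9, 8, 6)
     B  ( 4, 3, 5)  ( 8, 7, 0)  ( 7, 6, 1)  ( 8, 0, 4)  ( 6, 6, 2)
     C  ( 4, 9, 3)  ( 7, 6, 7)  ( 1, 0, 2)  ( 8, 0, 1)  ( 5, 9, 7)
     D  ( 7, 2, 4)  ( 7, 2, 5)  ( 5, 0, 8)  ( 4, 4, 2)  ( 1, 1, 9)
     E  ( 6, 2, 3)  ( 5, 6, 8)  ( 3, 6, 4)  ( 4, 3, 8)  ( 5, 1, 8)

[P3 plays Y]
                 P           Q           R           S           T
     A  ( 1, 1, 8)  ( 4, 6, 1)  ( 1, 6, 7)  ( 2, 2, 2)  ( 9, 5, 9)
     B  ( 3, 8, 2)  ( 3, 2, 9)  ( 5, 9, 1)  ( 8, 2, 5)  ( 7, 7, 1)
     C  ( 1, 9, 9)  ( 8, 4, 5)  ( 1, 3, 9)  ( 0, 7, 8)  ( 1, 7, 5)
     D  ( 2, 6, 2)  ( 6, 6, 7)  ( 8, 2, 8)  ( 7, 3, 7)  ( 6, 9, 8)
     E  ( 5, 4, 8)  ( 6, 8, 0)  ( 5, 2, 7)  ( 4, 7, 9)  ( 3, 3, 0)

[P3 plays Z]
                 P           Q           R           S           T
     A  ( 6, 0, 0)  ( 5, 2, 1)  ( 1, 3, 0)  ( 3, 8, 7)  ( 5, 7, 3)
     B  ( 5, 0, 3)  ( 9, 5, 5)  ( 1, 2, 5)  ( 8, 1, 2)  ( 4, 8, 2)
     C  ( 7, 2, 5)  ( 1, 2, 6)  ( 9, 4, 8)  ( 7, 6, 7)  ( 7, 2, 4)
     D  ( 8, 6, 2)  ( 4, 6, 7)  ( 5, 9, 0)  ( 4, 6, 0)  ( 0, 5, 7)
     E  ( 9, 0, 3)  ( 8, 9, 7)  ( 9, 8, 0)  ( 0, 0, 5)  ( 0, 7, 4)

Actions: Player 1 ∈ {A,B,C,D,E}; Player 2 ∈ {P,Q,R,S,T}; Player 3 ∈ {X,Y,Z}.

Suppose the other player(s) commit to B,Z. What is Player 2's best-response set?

u_2(P vs B,Z) = 0
u_2(Q vs B,Z) = 5
u_2(R vs B,Z) = 2
u_2(S vs B,Z) = 1
u_2(T vs B,Z) = 8
max payoff 8 at {T}

BR_2 = {T}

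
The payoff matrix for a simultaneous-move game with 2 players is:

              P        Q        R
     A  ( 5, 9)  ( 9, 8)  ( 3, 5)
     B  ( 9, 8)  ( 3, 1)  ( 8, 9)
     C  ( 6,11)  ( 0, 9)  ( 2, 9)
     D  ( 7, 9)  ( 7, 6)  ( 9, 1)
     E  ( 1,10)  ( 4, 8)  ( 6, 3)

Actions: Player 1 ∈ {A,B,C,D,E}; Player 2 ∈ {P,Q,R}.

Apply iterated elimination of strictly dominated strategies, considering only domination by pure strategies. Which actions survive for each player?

P1 drop C (B beats it: P:9>6 Q:3>0 R:8>2)
P1 drop E (D beats it: P:7>1 Q:7>4 R:9>6)
P2 drop Q (P beats it: A:9>8 B:8>1 D:9>6)
P1 drop A (B beats it: P:9>5 R:8>3)
P1→{B,D} P2→{P,R}

Remaining: P1:{B,D} P2:{P,R}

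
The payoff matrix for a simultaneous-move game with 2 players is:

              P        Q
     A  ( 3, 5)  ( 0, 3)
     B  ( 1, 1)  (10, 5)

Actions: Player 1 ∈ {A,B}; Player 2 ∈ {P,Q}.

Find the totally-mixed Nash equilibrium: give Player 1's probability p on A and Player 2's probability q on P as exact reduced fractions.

P1 indiff ⇒ q·3+(1-q)·0 = q·1+(1-q)·10 ⇒ q(2) = (1-q)(10) ⇒ q = 5/6
P2 indiff ⇒ p·5+(1-p)·1 = p·3+(1-p)·5 ⇒ p(2) = (1-p)(4) ⇒ p = 2/3

P1 mixes 2/3 on A; P2 mixes 5/6 on P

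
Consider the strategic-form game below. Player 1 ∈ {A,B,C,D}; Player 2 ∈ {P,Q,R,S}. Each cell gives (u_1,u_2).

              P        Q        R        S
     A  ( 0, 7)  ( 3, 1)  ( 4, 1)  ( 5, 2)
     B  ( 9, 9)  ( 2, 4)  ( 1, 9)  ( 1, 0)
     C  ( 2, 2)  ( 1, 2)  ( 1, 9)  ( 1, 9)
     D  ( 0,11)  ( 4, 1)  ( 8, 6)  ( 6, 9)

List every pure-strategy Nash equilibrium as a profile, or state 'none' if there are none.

NE set: (B,P)

(A,P): not NE [P1→B gives 9>0]
(A,Q): not NE [P1→D gives 4>3; P2→P gives 7>1]
(A,R): not NE [P1→D gives 8>4; P2→P gives 7>1]
(A,S): not NE [P1→D gives 6>5; P2→P gives 7>2]
(B,P): NE
(B,Q): not NE [P1→D gives 4>2; P2→R gives 9>4]
(B,R): not NE [P1→D gives 8>1]
(B,S): not NE [P1→D gives 6>1; P2→R gives 9>0]
(C,P): not NE [P1→B gives 9>2; P2→S gives 9>2]
(C,Q): not NE [P1→D gives 4>1; P2→S gives 9>2]
(C,R): not NE [P1→D gives 8>1]
(C,S): not NE [P1→D gives 6>1]
(D,P): not NE [P1→B gives 9>0]
(D,Q): not NE [P2→P gives 11>1]
(D,R): not NE [P2→P gives 11>6]
(D,S): not NE [P2→P gives 11>9]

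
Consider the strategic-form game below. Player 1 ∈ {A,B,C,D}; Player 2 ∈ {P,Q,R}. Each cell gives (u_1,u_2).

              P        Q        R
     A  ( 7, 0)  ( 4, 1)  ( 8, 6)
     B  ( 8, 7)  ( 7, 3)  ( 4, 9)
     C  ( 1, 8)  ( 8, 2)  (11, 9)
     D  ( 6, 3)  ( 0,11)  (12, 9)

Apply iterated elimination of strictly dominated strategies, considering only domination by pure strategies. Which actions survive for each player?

Remaining: P1:{C,D} P2:{Q,R}

P2 drop P (R beats it: A:6>0 B:9>7 C:9>8 D:9>3)
P1 drop A (C beats it: Q:8>4 R:11>8)
P1 drop B (C beats it: Q:8>7 R:11>4)
P1→{C,D} P2→{Q,R}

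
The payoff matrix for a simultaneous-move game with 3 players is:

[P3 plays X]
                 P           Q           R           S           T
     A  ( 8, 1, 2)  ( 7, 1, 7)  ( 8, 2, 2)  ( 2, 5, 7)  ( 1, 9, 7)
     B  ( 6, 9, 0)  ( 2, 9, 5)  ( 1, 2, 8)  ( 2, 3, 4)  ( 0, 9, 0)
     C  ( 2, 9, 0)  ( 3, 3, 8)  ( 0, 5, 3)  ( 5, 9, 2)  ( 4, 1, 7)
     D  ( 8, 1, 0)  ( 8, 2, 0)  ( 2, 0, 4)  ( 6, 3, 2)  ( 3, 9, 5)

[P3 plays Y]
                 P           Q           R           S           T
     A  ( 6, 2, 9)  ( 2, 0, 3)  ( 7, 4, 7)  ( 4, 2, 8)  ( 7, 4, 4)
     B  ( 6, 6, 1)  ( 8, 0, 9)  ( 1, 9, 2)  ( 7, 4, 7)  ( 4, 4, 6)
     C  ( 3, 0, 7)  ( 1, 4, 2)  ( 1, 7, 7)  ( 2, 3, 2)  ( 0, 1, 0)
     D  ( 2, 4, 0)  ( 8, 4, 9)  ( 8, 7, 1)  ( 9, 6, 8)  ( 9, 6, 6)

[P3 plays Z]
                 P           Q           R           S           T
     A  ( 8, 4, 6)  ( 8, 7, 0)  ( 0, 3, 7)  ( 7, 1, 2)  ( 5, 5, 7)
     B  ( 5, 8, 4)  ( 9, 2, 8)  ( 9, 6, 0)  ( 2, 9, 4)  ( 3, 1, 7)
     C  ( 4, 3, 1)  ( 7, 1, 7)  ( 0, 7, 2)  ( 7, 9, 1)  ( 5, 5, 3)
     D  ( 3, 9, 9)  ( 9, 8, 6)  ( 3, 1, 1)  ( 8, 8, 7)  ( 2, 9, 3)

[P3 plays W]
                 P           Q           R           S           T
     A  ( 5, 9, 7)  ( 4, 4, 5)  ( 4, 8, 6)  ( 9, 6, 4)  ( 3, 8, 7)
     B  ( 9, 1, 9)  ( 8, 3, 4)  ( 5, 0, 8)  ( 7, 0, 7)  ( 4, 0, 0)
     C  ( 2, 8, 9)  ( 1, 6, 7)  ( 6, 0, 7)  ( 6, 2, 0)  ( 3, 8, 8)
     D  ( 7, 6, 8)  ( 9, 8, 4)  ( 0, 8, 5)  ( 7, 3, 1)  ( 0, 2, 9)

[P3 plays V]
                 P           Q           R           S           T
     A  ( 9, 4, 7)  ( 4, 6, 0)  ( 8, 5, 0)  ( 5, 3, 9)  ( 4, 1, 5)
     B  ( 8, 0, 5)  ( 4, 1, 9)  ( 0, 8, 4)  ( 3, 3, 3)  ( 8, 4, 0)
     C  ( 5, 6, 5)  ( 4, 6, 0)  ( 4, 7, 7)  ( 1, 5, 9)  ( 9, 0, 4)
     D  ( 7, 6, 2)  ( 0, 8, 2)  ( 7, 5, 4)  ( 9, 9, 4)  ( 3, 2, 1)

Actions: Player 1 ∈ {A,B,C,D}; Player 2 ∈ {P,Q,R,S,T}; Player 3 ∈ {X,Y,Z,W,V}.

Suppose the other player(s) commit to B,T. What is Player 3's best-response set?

u_3(X vs B,T) = 0
u_3(Y vs B,T) = 6
u_3(Z vs B,T) = 7
u_3(W vs B,T) = 0
u_3(V vs B,T) = 0
max payoff 7 at {Z}

BR_3 = {Z}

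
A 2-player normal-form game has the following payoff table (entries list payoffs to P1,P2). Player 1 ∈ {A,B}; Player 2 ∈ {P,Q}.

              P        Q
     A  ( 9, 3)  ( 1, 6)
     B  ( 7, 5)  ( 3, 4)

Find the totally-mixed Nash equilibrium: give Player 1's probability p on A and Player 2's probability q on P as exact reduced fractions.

P1 indiff ⇒ q·9+(1-q)·1 = q·7+(1-q)·3 ⇒ q(2) = (1-q)(2) ⇒ q = 1/2
P2 indiff ⇒ p·3+(1-p)·5 = p·6+(1-p)·4 ⇒ p(-3) = (1-p)(-1) ⇒ p = 1/4

P1 mixes 1/4 on A; P2 mixes 1/2 on P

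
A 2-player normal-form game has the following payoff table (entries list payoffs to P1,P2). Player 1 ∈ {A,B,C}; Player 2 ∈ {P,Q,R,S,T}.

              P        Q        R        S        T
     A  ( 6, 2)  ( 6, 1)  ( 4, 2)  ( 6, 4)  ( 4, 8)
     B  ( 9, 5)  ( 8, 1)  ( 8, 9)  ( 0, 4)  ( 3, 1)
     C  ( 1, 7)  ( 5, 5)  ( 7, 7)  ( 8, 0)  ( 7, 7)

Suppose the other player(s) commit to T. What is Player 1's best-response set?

u_1(A vs T) = 4
u_1(B vs T) = 3
u_1(C vs T) = 7
max payoff 7 at {C}

P1 best: {C}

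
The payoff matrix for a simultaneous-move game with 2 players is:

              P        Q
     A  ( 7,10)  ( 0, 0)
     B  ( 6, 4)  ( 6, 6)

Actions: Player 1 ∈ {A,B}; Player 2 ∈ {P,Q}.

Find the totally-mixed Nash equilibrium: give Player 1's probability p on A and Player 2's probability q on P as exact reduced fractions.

p=1/6, q=6/7

P1 indiff ⇒ q·7+(1-q)·0 = q·6+(1-q)·6 ⇒ q(1) = (1-q)(6) ⇒ q = 6/7
P2 indiff ⇒ p·10+(1-p)·4 = p·0+(1-p)·6 ⇒ p(10) = (1-p)(2) ⇒ p = 1/6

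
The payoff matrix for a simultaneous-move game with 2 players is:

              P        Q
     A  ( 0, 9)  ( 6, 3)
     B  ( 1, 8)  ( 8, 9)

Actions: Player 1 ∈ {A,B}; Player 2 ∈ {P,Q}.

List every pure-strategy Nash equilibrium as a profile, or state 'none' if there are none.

(A,P): not NE [P1→B gives 1>0]
(A,Q): not NE [P1→B gives 8>6; P2→P gives 9>3]
(B,P): not NE [P2→Q gives 9>8]
(B,Q): NE

Nash profiles: (B,Q)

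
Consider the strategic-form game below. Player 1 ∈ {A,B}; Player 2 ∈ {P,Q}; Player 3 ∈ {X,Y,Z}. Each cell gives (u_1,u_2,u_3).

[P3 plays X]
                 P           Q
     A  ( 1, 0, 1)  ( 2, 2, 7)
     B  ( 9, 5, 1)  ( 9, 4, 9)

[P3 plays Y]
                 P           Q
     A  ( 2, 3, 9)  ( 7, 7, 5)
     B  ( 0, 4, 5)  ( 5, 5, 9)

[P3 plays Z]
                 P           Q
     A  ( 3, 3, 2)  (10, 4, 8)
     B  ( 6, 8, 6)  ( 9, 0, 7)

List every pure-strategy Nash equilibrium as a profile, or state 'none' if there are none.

(A,P,X): not NE [P1→B gives 9>1; P2→Q gives 2>0; P3→Y gives 9>1]
(A,P,Y): not NE [P2→Q gives 7>3]
(A,P,Z): not NE [P1→B gives 6>3; P2→Q gives 4>3; P3→Y gives 9>2]
(A,Q,X): not NE [P1→B gives 9>2; P3→Z gives 8>7]
(A,Q,Y): not NE [P3→Z gives 8>5]
(A,Q,Z): NE
(B,P,X): not NE [P3→Z gives 6>1]
(B,P,Y): not NE [P1→A gives 2>0; P2→Q gives 5>4; P3→Z gives 6>5]
(B,P,Z): NE
(B,Q,X): not NE [P2→P gives 5>4]
(B,Q,Y): not NE [P1→A gives 7>5]
(B,Q,Z): not NE [P1→A gives 10>9; P2→P gives 8>0; P3→Y gives 9>7]

Nash profiles: (A,Q,Z), (B,P,Z)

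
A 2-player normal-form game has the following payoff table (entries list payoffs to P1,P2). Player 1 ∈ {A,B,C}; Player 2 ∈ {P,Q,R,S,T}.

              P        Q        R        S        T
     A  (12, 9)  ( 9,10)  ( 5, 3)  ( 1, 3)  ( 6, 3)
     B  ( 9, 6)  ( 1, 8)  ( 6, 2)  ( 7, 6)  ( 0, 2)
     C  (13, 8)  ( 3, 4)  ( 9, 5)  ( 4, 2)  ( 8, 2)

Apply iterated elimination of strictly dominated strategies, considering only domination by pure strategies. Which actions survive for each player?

P2 drop R (P beats it: A:9>3 B:6>2 C:8>5)
P2 drop S (Q beats it: A:10>3 B:8>6 C:4>2)
P1 drop B (A beats it: P:12>9 Q:9>1 T:6>0)
P2 drop T (P beats it: A:9>3 C:8>2)
P1→{A,C} P2→{P,Q}

IESDS → P1:{A,C} P2:{P,Q}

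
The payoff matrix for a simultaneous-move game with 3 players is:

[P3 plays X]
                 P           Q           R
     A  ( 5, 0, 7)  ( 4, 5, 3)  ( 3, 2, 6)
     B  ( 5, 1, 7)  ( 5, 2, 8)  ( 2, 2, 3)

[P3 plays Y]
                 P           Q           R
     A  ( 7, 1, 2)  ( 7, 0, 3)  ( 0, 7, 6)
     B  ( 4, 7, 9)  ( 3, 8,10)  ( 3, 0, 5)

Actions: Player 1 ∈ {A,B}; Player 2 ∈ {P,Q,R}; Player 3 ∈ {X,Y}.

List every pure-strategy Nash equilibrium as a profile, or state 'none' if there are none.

Equilibria: none

(A,P,X): not NE [P2→Q gives 5>0]
(A,P,Y): not NE [P2→R gives 7>1; P3→X gives 7>2]
(A,Q,X): not NE [P1→B gives 5>4]
(A,Q,Y): not NE [P2→R gives 7>0]
(A,R,X): not NE [P2→Q gives 5>2]
(A,R,Y): not NE [P1→B gives 3>0]
(B,P,X): not NE [P2→R gives 2>1; P3→Y gives 9>7]
(B,P,Y): not NE [P1→A gives 7>4; P2→Q gives 8>7]
(B,Q,X): not NE [P3→Y gives 10>8]
(B,Q,Y): not NE [P1→A gives 7>3]
(B,R,X): not NE [P1→A gives 3>2; P3→Y gives 5>3]
(B,R,Y): not NE [P2→Q gives 8>0]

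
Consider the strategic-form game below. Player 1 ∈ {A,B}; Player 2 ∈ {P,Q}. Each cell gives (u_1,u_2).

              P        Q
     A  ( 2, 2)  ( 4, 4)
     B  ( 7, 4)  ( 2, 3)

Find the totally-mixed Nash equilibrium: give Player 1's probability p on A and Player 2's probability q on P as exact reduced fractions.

(p,q) = (1/3, 2/7)

P1 indiff ⇒ q·2+(1-q)·4 = q·7+(1-q)·2 ⇒ q(-5) = (1-q)(-2) ⇒ q = 2/7
P2 indiff ⇒ p·2+(1-p)·4 = p·4+(1-p)·3 ⇒ p(-2) = (1-p)(-1) ⇒ p = 1/3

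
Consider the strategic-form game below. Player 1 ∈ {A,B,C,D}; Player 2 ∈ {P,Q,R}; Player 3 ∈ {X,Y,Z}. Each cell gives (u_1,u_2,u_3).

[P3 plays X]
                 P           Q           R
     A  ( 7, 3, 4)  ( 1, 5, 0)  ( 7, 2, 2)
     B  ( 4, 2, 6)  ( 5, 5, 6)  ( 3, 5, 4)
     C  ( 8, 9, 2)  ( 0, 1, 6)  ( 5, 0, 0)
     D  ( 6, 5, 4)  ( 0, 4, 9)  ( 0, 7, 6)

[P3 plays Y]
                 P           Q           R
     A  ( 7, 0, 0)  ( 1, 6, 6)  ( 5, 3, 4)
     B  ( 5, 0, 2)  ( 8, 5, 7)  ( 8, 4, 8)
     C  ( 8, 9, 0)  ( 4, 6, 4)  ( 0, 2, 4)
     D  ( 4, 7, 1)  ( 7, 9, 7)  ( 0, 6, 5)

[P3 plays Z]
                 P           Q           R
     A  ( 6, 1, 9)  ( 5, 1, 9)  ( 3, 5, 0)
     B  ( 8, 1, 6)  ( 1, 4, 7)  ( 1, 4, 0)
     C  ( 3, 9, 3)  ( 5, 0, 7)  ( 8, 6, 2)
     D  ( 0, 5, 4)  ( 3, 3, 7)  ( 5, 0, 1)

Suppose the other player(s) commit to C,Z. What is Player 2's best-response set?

P2 best: {P}

u_2(P vs C,Z) = 9
u_2(Q vs C,Z) = 0
u_2(R vs C,Z) = 6
max payoff 9 at {P}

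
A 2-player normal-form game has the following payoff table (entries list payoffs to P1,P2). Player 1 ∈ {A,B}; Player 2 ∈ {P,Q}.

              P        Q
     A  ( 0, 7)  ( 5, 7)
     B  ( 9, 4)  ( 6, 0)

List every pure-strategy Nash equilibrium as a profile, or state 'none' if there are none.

Nash profiles: (B,P)

(A,P): not NE [P1→B gives 9>0]
(A,Q): not NE [P1→B gives 6>5]
(B,P): NE
(B,Q): not NE [P2→P gives 4>0]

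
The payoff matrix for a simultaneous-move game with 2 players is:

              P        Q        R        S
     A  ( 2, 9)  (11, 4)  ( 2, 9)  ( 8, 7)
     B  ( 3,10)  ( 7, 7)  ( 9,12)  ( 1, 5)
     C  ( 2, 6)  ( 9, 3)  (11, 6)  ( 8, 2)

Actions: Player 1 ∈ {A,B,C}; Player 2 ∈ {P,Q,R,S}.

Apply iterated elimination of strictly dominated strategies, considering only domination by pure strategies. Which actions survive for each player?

Survivors P1:{B,C} P2:{P,R}

P2 drop Q (P beats it: A:9>4 B:10>7 C:6>3)
P2 drop S (P beats it: A:9>7 B:10>5 C:6>2)
P1 drop A (B beats it: P:3>2 R:9>2)
P1→{B,C} P2→{P,R}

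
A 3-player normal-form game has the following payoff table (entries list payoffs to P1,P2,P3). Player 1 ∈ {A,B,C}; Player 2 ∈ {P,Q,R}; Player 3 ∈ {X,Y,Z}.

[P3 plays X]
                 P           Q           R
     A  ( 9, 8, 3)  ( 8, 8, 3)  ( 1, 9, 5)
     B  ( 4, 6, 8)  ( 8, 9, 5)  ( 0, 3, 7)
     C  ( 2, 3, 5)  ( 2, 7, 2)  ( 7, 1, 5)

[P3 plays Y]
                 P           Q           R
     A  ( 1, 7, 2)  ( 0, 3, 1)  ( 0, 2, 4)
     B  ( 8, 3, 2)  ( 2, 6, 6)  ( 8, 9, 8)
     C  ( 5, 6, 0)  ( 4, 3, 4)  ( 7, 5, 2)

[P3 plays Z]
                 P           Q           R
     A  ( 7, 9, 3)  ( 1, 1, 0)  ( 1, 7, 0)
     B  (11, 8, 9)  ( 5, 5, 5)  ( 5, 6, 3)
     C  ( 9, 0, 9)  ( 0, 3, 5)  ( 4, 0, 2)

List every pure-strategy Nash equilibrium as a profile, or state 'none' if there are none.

Nash profiles: (B,P,Z), (B,R,Y)

(A,P,X): not NE [P2→R gives 9>8]
(A,P,Y): not NE [P1→B gives 8>1; P3→Z gives 3>2]
(A,P,Z): not NE [P1→B gives 11>7]
(A,Q,X): not NE [P2→R gives 9>8]
(A,Q,Y): not NE [P1→C gives 4>0; P2→P gives 7>3; P3→X gives 3>1]
(A,Q,Z): not NE [P1→B gives 5>1; P2→P gives 9>1; P3→X gives 3>0]
(A,R,X): not NE [P1→C gives 7>1]
(A,R,Y): not NE [P1→B gives 8>0; P2→P gives 7>2; P3→X gives 5>4]
(A,R,Z): not NE [P1→B gives 5>1; P2→P gives 9>7; P3→X gives 5>0]
(B,P,X): not NE [P1→A gives 9>4; P2→Q gives 9>6; P3→Z gives 9>8]
(B,P,Y): not NE [P2→R gives 9>3; P3→Z gives 9>2]
(B,P,Z): NE
(B,Q,X): not NE [P3→Y gives 6>5]
(B,Q,Y): not NE [P1→C gives 4>2; P2→R gives 9>6]
(B,Q,Z): not NE [P2→P gives 8>5; P3→Y gives 6>5]
(B,R,X): not NE [P1→C gives 7>0; P2→Q gives 9>3; P3→Y gives 8>7]
(B,R,Y): NE
(B,R,Z): not NE [P2→P gives 8>6; P3→Y gives 8>3]
(C,P,X): not NE [P1→A gives 9>2; P2→Q gives 7>3; P3→Z gives 9>5]
(C,P,Y): not NE [P1→B gives 8>5; P3→Z gives 9>0]
(C,P,Z): not NE [P1→B gives 11>9; P2→Q gives 3>0]
(C,Q,X): not NE [P1→B gives 8>2; P3→Z gives 5>2]
(C,Q,Y): not NE [P2→P gives 6>3; P3→Z gives 5>4]
(C,Q,Z): not NE [P1→B gives 5>0]
(C,R,X): not NE [P2→Q gives 7>1]
(C,R,Y): not NE [P1→B gives 8>7; P2→P gives 6>5; P3→X gives 5>2]
(C,R,Z): not NE [P1→B gives 5>4; P2→Q gives 3>0; P3→X gives 5>2]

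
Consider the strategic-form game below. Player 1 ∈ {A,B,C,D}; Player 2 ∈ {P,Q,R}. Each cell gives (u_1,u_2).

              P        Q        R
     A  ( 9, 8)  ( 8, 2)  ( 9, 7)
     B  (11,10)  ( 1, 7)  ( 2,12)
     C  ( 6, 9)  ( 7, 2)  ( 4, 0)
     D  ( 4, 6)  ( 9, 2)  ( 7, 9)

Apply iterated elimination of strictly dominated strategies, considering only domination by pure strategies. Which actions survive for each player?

IESDS → P1:{A,B} P2:{P,R}

P1 drop C (A beats it: P:9>6 Q:8>7 R:9>4)
P2 drop Q (P beats it: A:8>2 B:10>7 D:6>2)
P1 drop D (A beats it: P:9>4 R:9>7)
P1→{A,B} P2→{P,R}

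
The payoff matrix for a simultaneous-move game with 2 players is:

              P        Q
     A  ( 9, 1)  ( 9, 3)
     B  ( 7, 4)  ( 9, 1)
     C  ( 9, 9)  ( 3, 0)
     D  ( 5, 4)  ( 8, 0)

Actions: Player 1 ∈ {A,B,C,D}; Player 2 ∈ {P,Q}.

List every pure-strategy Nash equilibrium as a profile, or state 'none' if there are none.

Nash profiles: (A,Q), (C,P)

(A,P): not NE [P2→Q gives 3>1]
(A,Q): NE
(B,P): not NE [P1→C gives 9>7]
(B,Q): not NE [P2→P gives 4>1]
(C,P): NE
(C,Q): not NE [P1→B gives 9>3; P2→P gives 9>0]
(D,P): not NE [P1→C gives 9>5]
(D,Q): not NE [P1→B gives 9>8; P2→P gives 4>0]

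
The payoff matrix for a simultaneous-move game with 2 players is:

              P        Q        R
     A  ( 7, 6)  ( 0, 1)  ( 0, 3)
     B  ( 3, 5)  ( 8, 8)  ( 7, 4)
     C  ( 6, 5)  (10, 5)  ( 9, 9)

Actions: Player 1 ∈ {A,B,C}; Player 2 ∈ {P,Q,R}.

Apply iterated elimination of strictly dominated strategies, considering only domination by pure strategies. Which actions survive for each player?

P1 drop B (C beats it: P:6>3 Q:10>8 R:9>7)
P2 drop Q (R beats it: A:3>1 C:9>5)
P1→{A,C} P2→{P,R}

Survivors P1:{A,C} P2:{P,R}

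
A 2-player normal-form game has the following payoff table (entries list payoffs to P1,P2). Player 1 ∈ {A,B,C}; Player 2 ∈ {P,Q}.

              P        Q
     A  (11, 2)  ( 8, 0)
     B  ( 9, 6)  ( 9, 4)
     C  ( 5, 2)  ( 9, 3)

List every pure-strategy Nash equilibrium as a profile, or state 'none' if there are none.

Nash profiles: (A,P), (C,Q)

(A,P): NE
(A,Q): not NE [P1→C gives 9>8; P2→P gives 2>0]
(B,P): not NE [P1→A gives 11>9]
(B,Q): not NE [P2→P gives 6>4]
(C,P): not NE [P1→A gives 11>5; P2→Q gives 3>2]
(C,Q): NE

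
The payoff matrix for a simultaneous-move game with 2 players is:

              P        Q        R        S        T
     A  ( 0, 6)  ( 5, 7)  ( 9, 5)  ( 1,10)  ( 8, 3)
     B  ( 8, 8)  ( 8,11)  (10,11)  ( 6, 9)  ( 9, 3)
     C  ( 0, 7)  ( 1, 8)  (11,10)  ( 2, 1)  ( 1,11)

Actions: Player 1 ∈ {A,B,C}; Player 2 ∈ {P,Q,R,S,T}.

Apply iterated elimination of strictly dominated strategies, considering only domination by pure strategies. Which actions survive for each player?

P1 drop A (B beats it: P:8>0 Q:8>5 R:10>9 S:6>1 T:9>8)
P2 drop P (Q beats it: B:11>8 C:8>7)
P2 drop S (Q beats it: B:11>9 C:8>1)
P1→{B,C} P2→{Q,R,T}

IESDS → P1:{B,C} P2:{Q,R,T}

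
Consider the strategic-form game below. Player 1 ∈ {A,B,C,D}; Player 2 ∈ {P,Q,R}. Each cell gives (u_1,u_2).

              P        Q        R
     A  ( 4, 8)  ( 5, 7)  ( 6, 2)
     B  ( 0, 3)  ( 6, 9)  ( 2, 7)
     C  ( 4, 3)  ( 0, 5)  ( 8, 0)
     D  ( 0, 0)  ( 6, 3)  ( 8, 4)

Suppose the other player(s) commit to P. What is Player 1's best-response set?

P1 best: {A,C}

u_1(A vs P) = 4
u_1(B vs P) = 0
u_1(C vs P) = 4
u_1(D vs P) = 0
max payoff 4 at {A,C}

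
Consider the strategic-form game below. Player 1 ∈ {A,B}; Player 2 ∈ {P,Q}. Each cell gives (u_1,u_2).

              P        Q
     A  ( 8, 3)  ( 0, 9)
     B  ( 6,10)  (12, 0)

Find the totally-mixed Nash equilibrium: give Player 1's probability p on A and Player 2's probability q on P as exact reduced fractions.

P1 indiff ⇒ q·8+(1-q)·0 = q·6+(1-q)·12 ⇒ q(2) = (1-q)(12) ⇒ q = 6/7
P2 indiff ⇒ p·3+(1-p)·10 = p·9+(1-p)·0 ⇒ p(-6) = (1-p)(-10) ⇒ p = 5/8

P1 mixes 5/8 on A; P2 mixes 6/7 on P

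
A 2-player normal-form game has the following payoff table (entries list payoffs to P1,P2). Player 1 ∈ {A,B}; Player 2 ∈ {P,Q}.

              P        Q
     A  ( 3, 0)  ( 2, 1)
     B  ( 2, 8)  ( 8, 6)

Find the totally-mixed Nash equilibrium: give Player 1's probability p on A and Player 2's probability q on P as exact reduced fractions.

P1 indiff ⇒ q·3+(1-q)·2 = q·2+(1-q)·8 ⇒ q(1) = (1-q)(6) ⇒ q = 6/7
P2 indiff ⇒ p·0+(1-p)·8 = p·1+(1-p)·6 ⇒ p(-1) = (1-p)(-2) ⇒ p = 2/3

p=2/3, q=6/7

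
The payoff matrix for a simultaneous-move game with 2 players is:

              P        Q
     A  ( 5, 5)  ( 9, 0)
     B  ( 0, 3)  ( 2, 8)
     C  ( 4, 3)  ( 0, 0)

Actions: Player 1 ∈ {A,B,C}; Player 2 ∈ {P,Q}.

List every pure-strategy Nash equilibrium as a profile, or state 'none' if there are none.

(A,P): NE
(A,Q): not NE [P2→P gives 5>0]
(B,P): not NE [P1→A gives 5>0; P2→Q gives 8>3]
(B,Q): not NE [P1→A gives 9>2]
(C,P): not NE [P1→A gives 5>4]
(C,Q): not NE [P1→A gives 9>0; P2→P gives 3>0]

PSNE = {(A,P)}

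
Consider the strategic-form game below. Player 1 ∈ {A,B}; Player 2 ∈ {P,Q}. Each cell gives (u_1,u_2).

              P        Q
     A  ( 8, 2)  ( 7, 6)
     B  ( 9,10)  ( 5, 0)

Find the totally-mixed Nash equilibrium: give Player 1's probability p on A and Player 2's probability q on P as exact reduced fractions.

p=5/7, q=2/3

P1 indiff ⇒ q·8+(1-q)·7 = q·9+(1-q)·5 ⇒ q(-1) = (1-q)(-2) ⇒ q = 2/3
P2 indiff ⇒ p·2+(1-p)·10 = p·6+(1-p)·0 ⇒ p(-4) = (1-p)(-10) ⇒ p = 5/7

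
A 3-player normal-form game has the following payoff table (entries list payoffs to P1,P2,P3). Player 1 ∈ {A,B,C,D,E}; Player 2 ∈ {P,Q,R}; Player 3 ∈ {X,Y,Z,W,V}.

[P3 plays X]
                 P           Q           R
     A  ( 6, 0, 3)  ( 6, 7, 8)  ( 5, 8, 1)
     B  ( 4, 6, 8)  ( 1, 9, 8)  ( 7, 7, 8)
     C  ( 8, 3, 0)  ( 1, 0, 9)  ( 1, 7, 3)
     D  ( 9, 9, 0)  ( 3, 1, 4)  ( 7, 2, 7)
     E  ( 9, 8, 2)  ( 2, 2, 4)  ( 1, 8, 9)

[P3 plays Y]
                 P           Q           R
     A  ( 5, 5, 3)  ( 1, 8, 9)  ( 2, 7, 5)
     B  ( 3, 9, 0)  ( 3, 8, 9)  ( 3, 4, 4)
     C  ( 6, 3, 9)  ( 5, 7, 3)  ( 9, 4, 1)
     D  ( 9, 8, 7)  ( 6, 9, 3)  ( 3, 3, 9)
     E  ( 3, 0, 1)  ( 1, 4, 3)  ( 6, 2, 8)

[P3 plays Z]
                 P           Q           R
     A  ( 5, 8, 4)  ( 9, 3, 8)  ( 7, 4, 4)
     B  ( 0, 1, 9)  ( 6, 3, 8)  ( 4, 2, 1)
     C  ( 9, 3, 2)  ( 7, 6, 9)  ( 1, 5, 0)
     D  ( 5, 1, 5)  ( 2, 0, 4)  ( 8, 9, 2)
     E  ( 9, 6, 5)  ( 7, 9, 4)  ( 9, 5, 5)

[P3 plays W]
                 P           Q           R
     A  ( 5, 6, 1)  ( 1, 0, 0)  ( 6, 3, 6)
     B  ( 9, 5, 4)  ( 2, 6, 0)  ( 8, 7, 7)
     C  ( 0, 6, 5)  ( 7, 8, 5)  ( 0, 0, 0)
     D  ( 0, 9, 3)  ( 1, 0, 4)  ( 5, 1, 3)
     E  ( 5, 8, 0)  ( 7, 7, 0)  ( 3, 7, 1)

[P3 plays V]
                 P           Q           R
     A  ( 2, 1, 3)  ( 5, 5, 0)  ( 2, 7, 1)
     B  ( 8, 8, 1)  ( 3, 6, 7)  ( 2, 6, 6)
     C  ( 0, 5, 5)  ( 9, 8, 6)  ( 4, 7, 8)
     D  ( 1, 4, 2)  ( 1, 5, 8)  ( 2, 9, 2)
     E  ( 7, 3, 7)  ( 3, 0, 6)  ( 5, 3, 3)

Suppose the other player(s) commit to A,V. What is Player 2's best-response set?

BR_2 = {R}

u_2(P vs A,V) = 1
u_2(Q vs A,V) = 5
u_2(R vs A,V) = 7
max payoff 7 at {R}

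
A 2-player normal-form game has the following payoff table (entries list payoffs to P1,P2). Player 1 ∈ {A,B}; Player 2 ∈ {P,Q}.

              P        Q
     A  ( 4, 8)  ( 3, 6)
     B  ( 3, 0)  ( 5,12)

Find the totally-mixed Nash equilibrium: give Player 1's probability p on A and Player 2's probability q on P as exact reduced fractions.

p=6/7, q=2/3

P1 indiff ⇒ q·4+(1-q)·3 = q·3+(1-q)·5 ⇒ q(1) = (1-q)(2) ⇒ q = 2/3
P2 indiff ⇒ p·8+(1-p)·0 = p·6+(1-p)·12 ⇒ p(2) = (1-p)(12) ⇒ p = 6/7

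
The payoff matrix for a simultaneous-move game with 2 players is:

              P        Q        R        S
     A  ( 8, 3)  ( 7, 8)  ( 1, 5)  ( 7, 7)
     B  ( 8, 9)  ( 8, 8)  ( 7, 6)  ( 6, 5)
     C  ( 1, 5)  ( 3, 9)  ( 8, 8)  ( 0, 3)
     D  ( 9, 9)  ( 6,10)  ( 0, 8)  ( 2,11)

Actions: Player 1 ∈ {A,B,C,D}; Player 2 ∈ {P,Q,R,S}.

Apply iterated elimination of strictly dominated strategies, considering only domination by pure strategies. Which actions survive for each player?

P2 drop R (Q beats it: A:8>5 B:8>6 C:9>8 D:10>8)
P1 drop C (A beats it: P:8>1 Q:7>3 S:7>0)
P1→{A,B,D} P2→{P,Q,S}

Survivors P1:{A,B,D} P2:{P,Q,S}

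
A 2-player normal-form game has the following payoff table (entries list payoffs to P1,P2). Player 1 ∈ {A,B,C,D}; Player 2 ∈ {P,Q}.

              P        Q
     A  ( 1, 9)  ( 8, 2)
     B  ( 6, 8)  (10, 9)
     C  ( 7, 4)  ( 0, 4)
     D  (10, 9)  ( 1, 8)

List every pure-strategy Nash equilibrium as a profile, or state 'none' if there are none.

(A,P): not NE [P1→D gives 10>1]
(A,Q): not NE [P1→B gives 10>8; P2→P gives 9>2]
(B,P): not NE [P1→D gives 10>6; P2→Q gives 9>8]
(B,Q): NE
(C,P): not NE [P1→D gives 10>7]
(C,Q): not NE [P1→B gives 10>0]
(D,P): NE
(D,Q): not NE [P1→B gives 10>1; P2→P gives 9>8]

NE set: (B,Q), (D,P)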